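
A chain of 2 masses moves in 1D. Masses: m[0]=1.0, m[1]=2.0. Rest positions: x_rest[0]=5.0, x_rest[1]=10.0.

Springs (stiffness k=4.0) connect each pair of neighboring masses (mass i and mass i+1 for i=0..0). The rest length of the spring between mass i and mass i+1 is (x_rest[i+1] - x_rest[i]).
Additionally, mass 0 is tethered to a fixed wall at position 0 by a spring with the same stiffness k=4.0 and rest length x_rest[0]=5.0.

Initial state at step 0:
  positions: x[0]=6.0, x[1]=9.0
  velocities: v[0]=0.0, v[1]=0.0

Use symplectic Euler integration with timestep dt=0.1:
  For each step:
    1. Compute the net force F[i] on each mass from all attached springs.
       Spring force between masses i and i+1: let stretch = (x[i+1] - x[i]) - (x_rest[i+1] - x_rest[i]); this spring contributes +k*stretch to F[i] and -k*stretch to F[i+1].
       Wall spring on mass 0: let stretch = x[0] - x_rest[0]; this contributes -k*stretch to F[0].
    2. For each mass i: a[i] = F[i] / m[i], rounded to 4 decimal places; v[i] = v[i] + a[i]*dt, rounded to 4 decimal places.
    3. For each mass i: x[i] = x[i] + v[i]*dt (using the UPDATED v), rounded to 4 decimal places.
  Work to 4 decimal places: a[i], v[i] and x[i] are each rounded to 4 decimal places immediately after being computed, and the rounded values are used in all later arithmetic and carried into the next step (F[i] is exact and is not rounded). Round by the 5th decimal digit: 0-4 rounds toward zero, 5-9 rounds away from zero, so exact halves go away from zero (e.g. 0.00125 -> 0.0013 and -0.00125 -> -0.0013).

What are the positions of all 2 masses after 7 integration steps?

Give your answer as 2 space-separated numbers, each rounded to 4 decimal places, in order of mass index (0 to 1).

Step 0: x=[6.0000 9.0000] v=[0.0000 0.0000]
Step 1: x=[5.8800 9.0400] v=[-1.2000 0.4000]
Step 2: x=[5.6512 9.1168] v=[-2.2880 0.7680]
Step 3: x=[5.3350 9.2243] v=[-3.1622 1.0749]
Step 4: x=[4.9610 9.3540] v=[-3.7405 1.2970]
Step 5: x=[4.5642 9.4958] v=[-3.9677 1.4184]
Step 6: x=[4.1821 9.6390] v=[-3.8207 1.4321]
Step 7: x=[3.8510 9.7731] v=[-3.3108 1.3407]

Answer: 3.8510 9.7731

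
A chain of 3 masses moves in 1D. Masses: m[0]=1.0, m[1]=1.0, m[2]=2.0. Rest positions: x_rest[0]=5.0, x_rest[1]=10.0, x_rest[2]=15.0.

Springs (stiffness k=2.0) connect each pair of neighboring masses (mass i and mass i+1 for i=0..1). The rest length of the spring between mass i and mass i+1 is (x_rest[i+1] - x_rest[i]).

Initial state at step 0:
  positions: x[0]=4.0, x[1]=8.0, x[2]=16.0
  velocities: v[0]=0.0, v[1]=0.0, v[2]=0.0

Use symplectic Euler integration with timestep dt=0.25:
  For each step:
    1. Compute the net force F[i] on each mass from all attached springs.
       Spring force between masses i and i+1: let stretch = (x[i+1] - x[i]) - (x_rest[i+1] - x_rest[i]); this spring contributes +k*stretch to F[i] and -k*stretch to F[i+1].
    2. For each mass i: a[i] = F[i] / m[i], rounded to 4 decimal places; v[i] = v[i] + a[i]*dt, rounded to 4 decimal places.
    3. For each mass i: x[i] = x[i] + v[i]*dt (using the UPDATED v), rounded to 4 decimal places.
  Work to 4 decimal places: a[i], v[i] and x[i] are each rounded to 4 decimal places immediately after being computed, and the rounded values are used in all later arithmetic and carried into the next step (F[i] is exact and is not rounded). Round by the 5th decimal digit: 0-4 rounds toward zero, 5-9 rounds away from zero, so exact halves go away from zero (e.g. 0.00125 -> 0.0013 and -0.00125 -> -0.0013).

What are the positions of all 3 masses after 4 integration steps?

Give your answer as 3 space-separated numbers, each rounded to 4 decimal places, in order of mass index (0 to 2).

Answer: 3.7207 10.9128 14.6834

Derivation:
Step 0: x=[4.0000 8.0000 16.0000] v=[0.0000 0.0000 0.0000]
Step 1: x=[3.8750 8.5000 15.8125] v=[-0.5000 2.0000 -0.7500]
Step 2: x=[3.7031 9.3360 15.4805] v=[-0.6875 3.3438 -1.3281]
Step 3: x=[3.6103 10.2359 15.0770] v=[-0.3711 3.5996 -1.6142]
Step 4: x=[3.7207 10.9128 14.6834] v=[0.4417 2.7074 -1.5745]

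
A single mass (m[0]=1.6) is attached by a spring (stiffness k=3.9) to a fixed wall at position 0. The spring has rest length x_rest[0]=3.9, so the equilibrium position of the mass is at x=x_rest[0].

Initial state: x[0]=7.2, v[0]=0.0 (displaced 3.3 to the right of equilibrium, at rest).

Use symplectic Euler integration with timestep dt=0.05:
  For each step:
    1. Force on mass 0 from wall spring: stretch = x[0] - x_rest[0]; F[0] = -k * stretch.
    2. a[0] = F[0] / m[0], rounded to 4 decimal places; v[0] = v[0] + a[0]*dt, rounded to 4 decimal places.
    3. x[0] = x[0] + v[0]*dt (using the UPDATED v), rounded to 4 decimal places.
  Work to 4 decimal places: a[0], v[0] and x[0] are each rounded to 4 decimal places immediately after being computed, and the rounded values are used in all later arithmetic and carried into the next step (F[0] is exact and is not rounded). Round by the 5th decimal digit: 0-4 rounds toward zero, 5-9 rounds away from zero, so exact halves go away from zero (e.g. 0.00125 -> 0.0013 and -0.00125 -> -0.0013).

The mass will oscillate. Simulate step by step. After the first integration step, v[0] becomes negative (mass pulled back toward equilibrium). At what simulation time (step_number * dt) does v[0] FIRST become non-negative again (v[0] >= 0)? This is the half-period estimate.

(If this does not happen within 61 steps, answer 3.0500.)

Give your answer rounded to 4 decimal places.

Step 0: x=[7.2000] v=[0.0000]
Step 1: x=[7.1799] v=[-0.4022]
Step 2: x=[7.1398] v=[-0.8019]
Step 3: x=[7.0800] v=[-1.1968]
Step 4: x=[7.0008] v=[-1.5844]
Step 5: x=[6.9027] v=[-1.9623]
Step 6: x=[6.7863] v=[-2.3283]
Step 7: x=[6.6523] v=[-2.6801]
Step 8: x=[6.5015] v=[-3.0155]
Step 9: x=[6.3349] v=[-3.3326]
Step 10: x=[6.1534] v=[-3.6294]
Step 11: x=[5.9582] v=[-3.9040]
Step 12: x=[5.7505] v=[-4.1548]
Step 13: x=[5.5315] v=[-4.3803]
Step 14: x=[5.3025] v=[-4.5791]
Step 15: x=[5.0650] v=[-4.7500]
Step 16: x=[4.8204] v=[-4.8920]
Step 17: x=[4.5702] v=[-5.0042]
Step 18: x=[4.3159] v=[-5.0859]
Step 19: x=[4.0591] v=[-5.1366]
Step 20: x=[3.8013] v=[-5.1560]
Step 21: x=[3.5441] v=[-5.1440]
Step 22: x=[3.2891] v=[-5.1006]
Step 23: x=[3.0378] v=[-5.0261]
Step 24: x=[2.7918] v=[-4.9210]
Step 25: x=[2.5525] v=[-4.7859]
Step 26: x=[2.3214] v=[-4.6217]
Step 27: x=[2.0999] v=[-4.4293]
Step 28: x=[1.8894] v=[-4.2099]
Step 29: x=[1.6912] v=[-3.9649]
Step 30: x=[1.5064] v=[-3.6957]
Step 31: x=[1.3362] v=[-3.4040]
Step 32: x=[1.1816] v=[-3.0915]
Step 33: x=[1.0436] v=[-2.7602]
Step 34: x=[0.9230] v=[-2.4121]
Step 35: x=[0.8205] v=[-2.0493]
Step 36: x=[0.7368] v=[-1.6740]
Step 37: x=[0.6724] v=[-1.2885]
Step 38: x=[0.6276] v=[-0.8951]
Step 39: x=[0.6028] v=[-0.4963]
Step 40: x=[0.5981] v=[-0.0945]
Step 41: x=[0.6135] v=[0.3079]
First v>=0 after going negative at step 41, time=2.0500

Answer: 2.0500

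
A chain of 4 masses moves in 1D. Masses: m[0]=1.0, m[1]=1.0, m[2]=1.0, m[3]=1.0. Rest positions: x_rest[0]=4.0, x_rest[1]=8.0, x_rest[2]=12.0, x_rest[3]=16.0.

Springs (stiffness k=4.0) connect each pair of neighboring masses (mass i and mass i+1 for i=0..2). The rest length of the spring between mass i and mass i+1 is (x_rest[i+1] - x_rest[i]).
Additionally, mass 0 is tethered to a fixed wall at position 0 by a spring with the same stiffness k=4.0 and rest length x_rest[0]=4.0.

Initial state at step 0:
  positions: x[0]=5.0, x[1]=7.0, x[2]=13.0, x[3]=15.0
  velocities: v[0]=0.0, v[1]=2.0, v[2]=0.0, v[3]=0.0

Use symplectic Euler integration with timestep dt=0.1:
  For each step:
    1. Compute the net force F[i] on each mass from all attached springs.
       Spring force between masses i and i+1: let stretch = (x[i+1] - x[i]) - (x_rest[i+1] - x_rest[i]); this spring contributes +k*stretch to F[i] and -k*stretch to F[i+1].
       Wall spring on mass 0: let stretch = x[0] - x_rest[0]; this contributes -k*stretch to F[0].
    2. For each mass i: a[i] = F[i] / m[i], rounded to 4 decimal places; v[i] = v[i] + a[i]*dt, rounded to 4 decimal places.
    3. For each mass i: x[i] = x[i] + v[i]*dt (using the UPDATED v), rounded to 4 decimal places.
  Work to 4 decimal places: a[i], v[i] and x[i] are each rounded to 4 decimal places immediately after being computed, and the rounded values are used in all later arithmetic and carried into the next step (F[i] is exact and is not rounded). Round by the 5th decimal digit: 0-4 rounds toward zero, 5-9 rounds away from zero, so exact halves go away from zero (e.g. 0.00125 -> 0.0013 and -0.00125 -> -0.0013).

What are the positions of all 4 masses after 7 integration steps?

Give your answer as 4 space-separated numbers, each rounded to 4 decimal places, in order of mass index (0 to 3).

Answer: 3.5420 9.8223 11.0608 16.3049

Derivation:
Step 0: x=[5.0000 7.0000 13.0000 15.0000] v=[0.0000 2.0000 0.0000 0.0000]
Step 1: x=[4.8800 7.3600 12.8400 15.0800] v=[-1.2000 3.6000 -1.6000 0.8000]
Step 2: x=[4.6640 7.8400 12.5504 15.2304] v=[-2.1600 4.8000 -2.8960 1.5040]
Step 3: x=[4.3885 8.3814 12.1796 15.4336] v=[-2.7552 5.4138 -3.7082 2.0320]
Step 4: x=[4.0972 8.9150 11.7870 15.6666] v=[-2.9134 5.3359 -3.9259 2.3304]
Step 5: x=[3.8347 9.3708 11.4347 15.9045] v=[-2.6252 4.5576 -3.5229 2.3786]
Step 6: x=[3.6402 9.6877 11.1787 16.1236] v=[-1.9446 3.1687 -2.5605 2.1907]
Step 7: x=[3.5420 9.8223 11.0608 16.3049] v=[-0.9817 1.3461 -1.1789 1.8127]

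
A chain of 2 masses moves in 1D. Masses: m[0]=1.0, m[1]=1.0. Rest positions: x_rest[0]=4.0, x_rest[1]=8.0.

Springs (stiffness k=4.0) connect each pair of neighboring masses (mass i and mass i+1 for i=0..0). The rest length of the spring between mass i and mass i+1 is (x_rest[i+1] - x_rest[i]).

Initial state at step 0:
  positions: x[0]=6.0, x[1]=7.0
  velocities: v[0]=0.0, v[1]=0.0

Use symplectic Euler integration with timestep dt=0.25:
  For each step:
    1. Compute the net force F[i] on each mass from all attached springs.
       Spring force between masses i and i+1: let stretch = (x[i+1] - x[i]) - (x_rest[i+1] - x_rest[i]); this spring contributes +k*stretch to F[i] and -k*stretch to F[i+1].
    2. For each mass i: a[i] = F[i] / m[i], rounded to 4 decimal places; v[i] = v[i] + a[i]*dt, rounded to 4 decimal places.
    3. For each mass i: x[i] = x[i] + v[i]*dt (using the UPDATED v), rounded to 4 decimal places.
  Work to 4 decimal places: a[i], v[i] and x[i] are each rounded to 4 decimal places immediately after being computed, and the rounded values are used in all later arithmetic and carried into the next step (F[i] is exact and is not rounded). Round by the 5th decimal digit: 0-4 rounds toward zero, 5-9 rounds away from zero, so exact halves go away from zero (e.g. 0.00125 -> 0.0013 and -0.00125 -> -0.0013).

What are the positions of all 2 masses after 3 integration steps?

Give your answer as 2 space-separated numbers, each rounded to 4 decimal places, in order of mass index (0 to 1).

Step 0: x=[6.0000 7.0000] v=[0.0000 0.0000]
Step 1: x=[5.2500 7.7500] v=[-3.0000 3.0000]
Step 2: x=[4.1250 8.8750] v=[-4.5000 4.5000]
Step 3: x=[3.1875 9.8125] v=[-3.7500 3.7500]

Answer: 3.1875 9.8125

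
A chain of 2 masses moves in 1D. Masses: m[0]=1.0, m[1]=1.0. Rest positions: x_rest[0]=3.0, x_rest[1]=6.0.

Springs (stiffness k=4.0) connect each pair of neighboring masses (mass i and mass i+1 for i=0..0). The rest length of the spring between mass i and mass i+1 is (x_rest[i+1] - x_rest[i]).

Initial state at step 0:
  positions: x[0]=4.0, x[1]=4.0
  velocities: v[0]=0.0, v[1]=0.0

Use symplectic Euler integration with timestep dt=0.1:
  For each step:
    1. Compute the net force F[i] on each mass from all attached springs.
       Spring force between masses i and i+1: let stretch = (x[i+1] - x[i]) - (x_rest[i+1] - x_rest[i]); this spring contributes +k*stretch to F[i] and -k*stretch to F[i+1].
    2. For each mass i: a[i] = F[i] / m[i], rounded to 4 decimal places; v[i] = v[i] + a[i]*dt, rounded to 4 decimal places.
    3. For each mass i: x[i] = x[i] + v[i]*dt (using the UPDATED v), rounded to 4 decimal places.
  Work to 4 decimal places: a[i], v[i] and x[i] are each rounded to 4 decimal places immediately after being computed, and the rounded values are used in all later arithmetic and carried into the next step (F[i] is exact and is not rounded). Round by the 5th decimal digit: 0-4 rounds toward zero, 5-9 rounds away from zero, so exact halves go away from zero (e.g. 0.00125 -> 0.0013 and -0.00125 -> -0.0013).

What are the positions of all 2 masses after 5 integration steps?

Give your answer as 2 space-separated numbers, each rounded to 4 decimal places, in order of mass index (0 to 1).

Step 0: x=[4.0000 4.0000] v=[0.0000 0.0000]
Step 1: x=[3.8800 4.1200] v=[-1.2000 1.2000]
Step 2: x=[3.6496 4.3504] v=[-2.3040 2.3040]
Step 3: x=[3.3272 4.6728] v=[-3.2237 3.2237]
Step 4: x=[2.9387 5.0614] v=[-3.8855 3.8855]
Step 5: x=[2.5151 5.4850] v=[-4.2364 4.2364]

Answer: 2.5151 5.4850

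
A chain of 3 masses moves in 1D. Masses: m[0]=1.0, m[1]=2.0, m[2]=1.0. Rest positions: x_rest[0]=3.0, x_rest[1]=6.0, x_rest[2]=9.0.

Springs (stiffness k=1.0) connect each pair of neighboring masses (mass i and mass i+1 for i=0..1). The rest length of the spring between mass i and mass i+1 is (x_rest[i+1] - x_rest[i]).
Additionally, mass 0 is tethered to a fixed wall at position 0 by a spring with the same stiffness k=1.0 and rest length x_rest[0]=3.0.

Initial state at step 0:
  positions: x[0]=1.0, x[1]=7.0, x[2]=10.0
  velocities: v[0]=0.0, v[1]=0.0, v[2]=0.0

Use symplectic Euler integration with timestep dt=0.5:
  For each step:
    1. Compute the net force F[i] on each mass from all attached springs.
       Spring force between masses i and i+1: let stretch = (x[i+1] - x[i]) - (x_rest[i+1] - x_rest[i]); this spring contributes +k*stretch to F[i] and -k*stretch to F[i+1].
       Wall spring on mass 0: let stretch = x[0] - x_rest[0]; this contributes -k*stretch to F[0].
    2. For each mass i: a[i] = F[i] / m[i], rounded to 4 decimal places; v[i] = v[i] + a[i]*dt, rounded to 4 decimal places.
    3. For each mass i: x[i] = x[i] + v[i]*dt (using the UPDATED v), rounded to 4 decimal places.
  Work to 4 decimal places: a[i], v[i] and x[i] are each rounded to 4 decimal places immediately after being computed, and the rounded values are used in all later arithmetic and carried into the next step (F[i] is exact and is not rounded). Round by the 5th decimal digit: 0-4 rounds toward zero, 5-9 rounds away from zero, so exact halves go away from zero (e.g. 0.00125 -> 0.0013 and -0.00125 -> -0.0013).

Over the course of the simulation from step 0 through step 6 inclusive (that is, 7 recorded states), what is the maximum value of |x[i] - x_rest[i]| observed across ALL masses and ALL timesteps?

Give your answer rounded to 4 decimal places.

Answer: 2.4200

Derivation:
Step 0: x=[1.0000 7.0000 10.0000] v=[0.0000 0.0000 0.0000]
Step 1: x=[2.2500 6.6250 10.0000] v=[2.5000 -0.7500 0.0000]
Step 2: x=[4.0313 6.1250 9.9063] v=[3.5625 -1.0000 -0.1875]
Step 3: x=[5.3282 5.8360 9.6172] v=[2.5937 -0.5781 -0.5782]
Step 4: x=[5.4200 5.9562 9.1328] v=[0.1835 0.2403 -0.9688]
Step 5: x=[4.2908 6.4064 8.6043] v=[-2.2584 0.9004 -1.0571]
Step 6: x=[2.6178 6.8669 8.2763] v=[-3.3460 0.9210 -0.6561]
Max displacement = 2.4200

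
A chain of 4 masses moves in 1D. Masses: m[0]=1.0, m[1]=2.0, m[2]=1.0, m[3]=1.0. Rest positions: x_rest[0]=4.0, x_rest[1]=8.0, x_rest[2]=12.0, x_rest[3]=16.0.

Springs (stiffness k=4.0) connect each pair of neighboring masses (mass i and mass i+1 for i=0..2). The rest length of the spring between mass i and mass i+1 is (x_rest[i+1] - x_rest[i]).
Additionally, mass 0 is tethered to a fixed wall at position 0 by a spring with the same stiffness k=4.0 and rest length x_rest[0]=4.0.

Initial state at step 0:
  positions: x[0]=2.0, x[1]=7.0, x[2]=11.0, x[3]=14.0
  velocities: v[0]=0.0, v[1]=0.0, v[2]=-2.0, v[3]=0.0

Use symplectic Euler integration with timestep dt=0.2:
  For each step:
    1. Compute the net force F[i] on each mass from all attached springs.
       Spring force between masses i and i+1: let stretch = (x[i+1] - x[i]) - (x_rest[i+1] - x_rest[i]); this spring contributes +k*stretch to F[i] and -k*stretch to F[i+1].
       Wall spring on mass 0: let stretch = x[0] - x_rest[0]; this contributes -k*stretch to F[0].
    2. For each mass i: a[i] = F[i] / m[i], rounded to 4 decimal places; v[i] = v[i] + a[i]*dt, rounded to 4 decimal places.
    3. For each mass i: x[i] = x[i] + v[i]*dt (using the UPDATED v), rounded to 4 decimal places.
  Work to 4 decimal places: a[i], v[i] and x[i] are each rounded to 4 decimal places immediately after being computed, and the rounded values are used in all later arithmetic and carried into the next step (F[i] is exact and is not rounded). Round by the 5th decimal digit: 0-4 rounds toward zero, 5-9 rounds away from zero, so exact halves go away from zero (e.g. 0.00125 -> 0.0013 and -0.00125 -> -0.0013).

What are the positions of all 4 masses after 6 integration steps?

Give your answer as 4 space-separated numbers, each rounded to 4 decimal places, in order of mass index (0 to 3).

Answer: 4.3811 6.5278 10.2827 14.0931

Derivation:
Step 0: x=[2.0000 7.0000 11.0000 14.0000] v=[0.0000 0.0000 -2.0000 0.0000]
Step 1: x=[2.4800 6.9200 10.4400 14.1600] v=[2.4000 -0.4000 -2.8000 0.8000]
Step 2: x=[3.2736 6.7664 9.9120 14.3648] v=[3.9680 -0.7680 -2.6400 1.0240]
Step 3: x=[4.1023 6.5850 9.5932 14.4972] v=[4.1434 -0.9069 -1.5942 0.6618]
Step 4: x=[4.6718 6.4457 9.5777 14.4849] v=[2.8477 -0.6967 -0.0776 -0.0614]
Step 5: x=[4.7777 6.4150 9.8462 14.3275] v=[0.5294 -0.1535 1.3426 -0.7872]
Step 6: x=[4.3811 6.5278 10.2827 14.0931] v=[-1.9829 0.5641 2.1827 -1.1722]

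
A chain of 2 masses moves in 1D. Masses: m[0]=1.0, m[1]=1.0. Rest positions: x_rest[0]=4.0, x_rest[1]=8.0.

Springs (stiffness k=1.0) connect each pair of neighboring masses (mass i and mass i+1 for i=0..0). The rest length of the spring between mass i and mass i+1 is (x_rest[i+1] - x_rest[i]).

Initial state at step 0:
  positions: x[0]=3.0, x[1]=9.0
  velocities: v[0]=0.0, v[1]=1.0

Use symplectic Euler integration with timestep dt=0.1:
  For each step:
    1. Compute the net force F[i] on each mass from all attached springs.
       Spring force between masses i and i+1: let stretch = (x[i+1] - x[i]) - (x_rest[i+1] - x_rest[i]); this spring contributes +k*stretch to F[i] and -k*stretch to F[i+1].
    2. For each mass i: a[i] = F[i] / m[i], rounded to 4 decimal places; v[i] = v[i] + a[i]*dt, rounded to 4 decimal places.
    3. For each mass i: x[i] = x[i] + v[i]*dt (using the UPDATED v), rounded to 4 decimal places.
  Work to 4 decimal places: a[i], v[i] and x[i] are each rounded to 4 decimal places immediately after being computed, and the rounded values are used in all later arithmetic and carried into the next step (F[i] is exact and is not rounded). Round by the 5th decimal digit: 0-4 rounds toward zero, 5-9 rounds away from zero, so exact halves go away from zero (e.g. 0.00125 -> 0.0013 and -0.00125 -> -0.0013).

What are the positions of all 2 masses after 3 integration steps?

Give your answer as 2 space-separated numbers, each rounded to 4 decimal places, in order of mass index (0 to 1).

Step 0: x=[3.0000 9.0000] v=[0.0000 1.0000]
Step 1: x=[3.0200 9.0800] v=[0.2000 0.8000]
Step 2: x=[3.0606 9.1394] v=[0.4060 0.5940]
Step 3: x=[3.1220 9.1780] v=[0.6139 0.3861]

Answer: 3.1220 9.1780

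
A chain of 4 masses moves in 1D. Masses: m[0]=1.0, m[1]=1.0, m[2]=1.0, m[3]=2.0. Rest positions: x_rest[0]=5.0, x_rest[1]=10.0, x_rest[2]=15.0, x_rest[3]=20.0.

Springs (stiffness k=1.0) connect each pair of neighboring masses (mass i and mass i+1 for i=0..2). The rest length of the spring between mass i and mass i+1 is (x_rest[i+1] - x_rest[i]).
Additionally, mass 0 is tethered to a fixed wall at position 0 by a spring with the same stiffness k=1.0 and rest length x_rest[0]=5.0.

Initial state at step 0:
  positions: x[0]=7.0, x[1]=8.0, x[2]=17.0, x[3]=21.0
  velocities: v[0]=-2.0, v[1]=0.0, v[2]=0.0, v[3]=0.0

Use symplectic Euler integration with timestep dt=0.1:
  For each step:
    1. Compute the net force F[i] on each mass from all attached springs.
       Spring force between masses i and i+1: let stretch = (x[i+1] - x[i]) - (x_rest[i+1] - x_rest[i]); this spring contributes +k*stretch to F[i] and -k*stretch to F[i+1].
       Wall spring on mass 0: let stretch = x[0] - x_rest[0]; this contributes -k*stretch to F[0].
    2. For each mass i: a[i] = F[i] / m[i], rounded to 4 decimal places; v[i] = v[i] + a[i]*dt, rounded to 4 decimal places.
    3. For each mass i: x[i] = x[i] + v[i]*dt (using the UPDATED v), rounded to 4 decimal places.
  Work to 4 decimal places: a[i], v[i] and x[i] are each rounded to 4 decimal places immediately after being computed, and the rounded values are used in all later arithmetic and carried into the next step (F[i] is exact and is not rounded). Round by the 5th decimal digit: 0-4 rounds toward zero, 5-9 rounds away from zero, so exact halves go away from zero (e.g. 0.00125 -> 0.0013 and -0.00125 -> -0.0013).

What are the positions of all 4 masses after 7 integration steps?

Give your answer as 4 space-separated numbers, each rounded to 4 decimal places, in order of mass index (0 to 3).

Answer: 4.3700 9.8166 15.8171 21.1075

Derivation:
Step 0: x=[7.0000 8.0000 17.0000 21.0000] v=[-2.0000 0.0000 0.0000 0.0000]
Step 1: x=[6.7400 8.0800 16.9500 21.0050] v=[-2.6000 0.8000 -0.5000 0.0500]
Step 2: x=[6.4260 8.2353 16.8519 21.0147] v=[-3.1400 1.5530 -0.9815 0.0973]
Step 3: x=[6.0658 8.4587 16.7092 21.0286] v=[-3.6017 2.2337 -1.4269 0.1392]
Step 4: x=[5.6689 8.7407 16.5272 21.0459] v=[-3.9690 2.8195 -1.8200 0.1732]
Step 5: x=[5.2460 9.0698 16.3125 21.0656] v=[-4.2287 3.2910 -2.1468 0.1973]
Step 6: x=[4.8089 9.4331 16.0729 21.0866] v=[-4.3709 3.6329 -2.3958 0.2097]
Step 7: x=[4.3700 9.8166 15.8171 21.1075] v=[-4.3894 3.8345 -2.5584 0.2090]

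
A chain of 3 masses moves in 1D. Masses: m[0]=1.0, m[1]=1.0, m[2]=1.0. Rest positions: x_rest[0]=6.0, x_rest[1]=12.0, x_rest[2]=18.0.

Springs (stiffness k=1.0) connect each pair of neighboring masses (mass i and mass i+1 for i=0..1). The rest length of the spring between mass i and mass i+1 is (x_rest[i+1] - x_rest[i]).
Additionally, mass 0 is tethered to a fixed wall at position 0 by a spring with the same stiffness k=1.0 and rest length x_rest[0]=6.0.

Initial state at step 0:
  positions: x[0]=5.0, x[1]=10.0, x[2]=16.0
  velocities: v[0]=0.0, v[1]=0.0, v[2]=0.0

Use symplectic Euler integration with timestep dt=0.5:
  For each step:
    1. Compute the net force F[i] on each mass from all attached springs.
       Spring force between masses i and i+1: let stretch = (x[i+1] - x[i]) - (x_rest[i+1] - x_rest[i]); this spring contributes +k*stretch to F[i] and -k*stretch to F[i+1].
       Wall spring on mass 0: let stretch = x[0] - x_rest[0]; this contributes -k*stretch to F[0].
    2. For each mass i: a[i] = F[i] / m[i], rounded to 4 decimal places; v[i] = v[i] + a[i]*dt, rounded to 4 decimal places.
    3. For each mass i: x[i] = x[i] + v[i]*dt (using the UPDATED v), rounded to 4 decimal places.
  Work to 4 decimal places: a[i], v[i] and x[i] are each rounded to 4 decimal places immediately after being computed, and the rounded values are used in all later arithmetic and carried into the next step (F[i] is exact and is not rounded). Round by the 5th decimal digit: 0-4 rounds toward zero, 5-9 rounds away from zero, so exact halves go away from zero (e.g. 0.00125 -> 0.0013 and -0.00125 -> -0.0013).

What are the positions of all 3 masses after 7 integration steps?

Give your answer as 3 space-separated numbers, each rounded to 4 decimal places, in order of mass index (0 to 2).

Answer: 6.2054 12.0370 18.2926

Derivation:
Step 0: x=[5.0000 10.0000 16.0000] v=[0.0000 0.0000 0.0000]
Step 1: x=[5.0000 10.2500 16.0000] v=[0.0000 0.5000 0.0000]
Step 2: x=[5.0625 10.6250 16.0625] v=[0.1250 0.7500 0.1250]
Step 3: x=[5.2500 10.9688 16.2657] v=[0.3750 0.6875 0.4063]
Step 4: x=[5.5547 11.2071 16.6447] v=[0.6094 0.4766 0.7579]
Step 5: x=[5.8839 11.3917 17.1643] v=[0.6583 0.3692 1.0391]
Step 6: x=[6.1191 11.6425 17.7407] v=[0.4703 0.5016 1.1528]
Step 7: x=[6.2054 12.0370 18.2926] v=[0.1725 0.7890 1.1037]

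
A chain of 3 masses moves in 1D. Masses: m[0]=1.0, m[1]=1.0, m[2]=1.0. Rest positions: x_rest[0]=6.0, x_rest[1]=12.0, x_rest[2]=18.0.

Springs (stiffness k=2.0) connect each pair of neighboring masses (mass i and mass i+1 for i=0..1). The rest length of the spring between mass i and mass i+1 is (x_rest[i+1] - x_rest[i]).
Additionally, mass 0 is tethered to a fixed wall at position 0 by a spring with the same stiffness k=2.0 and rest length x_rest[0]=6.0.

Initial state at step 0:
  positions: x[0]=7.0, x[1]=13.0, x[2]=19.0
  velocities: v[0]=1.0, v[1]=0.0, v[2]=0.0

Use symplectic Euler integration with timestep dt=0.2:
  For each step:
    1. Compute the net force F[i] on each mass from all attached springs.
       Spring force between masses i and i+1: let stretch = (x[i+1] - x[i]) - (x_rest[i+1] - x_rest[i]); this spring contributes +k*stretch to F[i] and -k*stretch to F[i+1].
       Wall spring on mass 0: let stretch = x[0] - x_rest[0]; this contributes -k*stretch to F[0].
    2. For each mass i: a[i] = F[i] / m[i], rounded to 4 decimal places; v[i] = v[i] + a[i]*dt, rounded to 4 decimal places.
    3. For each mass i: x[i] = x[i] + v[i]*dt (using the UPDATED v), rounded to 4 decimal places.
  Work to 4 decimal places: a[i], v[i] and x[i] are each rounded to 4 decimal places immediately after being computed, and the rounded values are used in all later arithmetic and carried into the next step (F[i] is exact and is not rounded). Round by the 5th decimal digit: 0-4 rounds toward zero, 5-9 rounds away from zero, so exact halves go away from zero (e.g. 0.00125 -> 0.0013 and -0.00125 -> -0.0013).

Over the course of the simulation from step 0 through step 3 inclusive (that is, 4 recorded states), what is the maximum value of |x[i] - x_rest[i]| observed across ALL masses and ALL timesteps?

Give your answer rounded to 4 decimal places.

Step 0: x=[7.0000 13.0000 19.0000] v=[1.0000 0.0000 0.0000]
Step 1: x=[7.1200 13.0000 19.0000] v=[0.6000 0.0000 0.0000]
Step 2: x=[7.1408 13.0096 19.0000] v=[0.1040 0.0480 0.0000]
Step 3: x=[7.0598 13.0289 19.0008] v=[-0.4048 0.0966 0.0038]
Max displacement = 1.1408

Answer: 1.1408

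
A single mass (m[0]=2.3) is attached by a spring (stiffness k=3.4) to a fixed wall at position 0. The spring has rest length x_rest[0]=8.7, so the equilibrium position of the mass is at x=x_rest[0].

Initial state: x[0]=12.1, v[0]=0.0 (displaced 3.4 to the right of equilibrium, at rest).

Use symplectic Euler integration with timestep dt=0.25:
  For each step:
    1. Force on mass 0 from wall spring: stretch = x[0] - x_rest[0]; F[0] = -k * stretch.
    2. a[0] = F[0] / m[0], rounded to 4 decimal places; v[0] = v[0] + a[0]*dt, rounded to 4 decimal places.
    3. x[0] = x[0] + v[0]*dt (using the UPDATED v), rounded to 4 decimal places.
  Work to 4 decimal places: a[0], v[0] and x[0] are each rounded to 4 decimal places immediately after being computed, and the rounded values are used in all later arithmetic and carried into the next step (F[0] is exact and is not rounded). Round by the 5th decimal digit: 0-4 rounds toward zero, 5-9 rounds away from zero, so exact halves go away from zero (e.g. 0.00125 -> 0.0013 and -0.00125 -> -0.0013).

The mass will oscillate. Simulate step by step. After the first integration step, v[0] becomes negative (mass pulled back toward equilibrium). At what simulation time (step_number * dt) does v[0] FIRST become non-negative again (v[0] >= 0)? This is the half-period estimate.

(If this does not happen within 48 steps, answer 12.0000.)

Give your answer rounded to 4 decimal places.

Step 0: x=[12.1000] v=[0.0000]
Step 1: x=[11.7859] v=[-1.2565]
Step 2: x=[11.1867] v=[-2.3970]
Step 3: x=[10.3577] v=[-3.3160]
Step 4: x=[9.3756] v=[-3.9286]
Step 5: x=[8.3310] v=[-4.1783]
Step 6: x=[7.3205] v=[-4.0419]
Step 7: x=[6.4375] v=[-3.5321]
Step 8: x=[5.7635] v=[-2.6960]
Step 9: x=[5.3608] v=[-1.6108]
Step 10: x=[5.2666] v=[-0.3768]
Step 11: x=[5.4896] v=[0.8921]
First v>=0 after going negative at step 11, time=2.7500

Answer: 2.7500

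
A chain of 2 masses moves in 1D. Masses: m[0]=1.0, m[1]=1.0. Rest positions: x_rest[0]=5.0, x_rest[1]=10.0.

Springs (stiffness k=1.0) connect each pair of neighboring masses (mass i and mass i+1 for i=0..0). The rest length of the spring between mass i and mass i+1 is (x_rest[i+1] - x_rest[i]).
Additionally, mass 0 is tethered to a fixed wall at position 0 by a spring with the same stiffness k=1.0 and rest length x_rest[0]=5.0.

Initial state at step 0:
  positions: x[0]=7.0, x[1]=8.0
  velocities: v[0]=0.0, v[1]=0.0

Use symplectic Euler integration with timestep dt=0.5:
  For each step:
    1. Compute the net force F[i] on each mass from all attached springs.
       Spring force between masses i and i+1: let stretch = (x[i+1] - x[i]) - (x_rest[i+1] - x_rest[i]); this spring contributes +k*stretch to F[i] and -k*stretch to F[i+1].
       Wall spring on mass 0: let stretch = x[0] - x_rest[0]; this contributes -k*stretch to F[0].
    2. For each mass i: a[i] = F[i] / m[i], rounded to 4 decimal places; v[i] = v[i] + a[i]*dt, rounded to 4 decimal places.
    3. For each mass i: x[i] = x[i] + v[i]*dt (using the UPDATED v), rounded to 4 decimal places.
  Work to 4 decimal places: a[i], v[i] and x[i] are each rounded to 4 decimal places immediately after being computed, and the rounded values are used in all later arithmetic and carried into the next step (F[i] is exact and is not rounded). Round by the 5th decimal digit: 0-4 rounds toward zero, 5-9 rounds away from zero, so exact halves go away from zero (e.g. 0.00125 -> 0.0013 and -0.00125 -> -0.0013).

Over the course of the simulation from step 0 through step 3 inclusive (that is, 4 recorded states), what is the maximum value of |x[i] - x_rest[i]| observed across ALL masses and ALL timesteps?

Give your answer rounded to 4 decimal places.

Answer: 2.6562

Derivation:
Step 0: x=[7.0000 8.0000] v=[0.0000 0.0000]
Step 1: x=[5.5000 9.0000] v=[-3.0000 2.0000]
Step 2: x=[3.5000 10.3750] v=[-4.0000 2.7500]
Step 3: x=[2.3438 11.2813] v=[-2.3125 1.8125]
Max displacement = 2.6562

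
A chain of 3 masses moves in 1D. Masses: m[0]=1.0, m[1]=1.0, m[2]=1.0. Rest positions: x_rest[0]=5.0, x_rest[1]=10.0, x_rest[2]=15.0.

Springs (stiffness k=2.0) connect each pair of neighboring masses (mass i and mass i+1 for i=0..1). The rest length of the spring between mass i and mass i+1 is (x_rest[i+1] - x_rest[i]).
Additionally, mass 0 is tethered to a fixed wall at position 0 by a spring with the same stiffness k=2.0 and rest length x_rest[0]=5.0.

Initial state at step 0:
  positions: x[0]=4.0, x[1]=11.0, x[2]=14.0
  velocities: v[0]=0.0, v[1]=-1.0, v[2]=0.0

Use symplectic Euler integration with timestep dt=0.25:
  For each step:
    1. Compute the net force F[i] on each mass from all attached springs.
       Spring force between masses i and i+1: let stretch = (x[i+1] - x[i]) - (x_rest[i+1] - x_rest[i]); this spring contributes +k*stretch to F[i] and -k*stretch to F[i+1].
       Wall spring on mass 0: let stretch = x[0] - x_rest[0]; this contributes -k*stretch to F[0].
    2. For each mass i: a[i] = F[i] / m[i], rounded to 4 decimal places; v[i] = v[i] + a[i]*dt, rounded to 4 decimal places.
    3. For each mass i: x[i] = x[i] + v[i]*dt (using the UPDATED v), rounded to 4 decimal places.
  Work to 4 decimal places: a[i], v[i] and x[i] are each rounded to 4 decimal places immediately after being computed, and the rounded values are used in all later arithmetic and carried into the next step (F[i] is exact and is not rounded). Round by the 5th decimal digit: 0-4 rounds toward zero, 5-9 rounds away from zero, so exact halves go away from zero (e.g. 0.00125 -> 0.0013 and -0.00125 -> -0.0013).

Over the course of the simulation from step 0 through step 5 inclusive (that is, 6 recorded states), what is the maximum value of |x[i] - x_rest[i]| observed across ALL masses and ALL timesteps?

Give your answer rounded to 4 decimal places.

Step 0: x=[4.0000 11.0000 14.0000] v=[0.0000 -1.0000 0.0000]
Step 1: x=[4.3750 10.2500 14.2500] v=[1.5000 -3.0000 1.0000]
Step 2: x=[4.9375 9.2656 14.6250] v=[2.2500 -3.9375 1.5000]
Step 3: x=[5.4238 8.4101 14.9551] v=[1.9453 -3.4219 1.3203]
Step 4: x=[5.6055 7.9995 15.0921] v=[0.7266 -1.6426 0.5478]
Step 5: x=[5.3857 8.1762 14.9675] v=[-0.8792 0.7067 -0.4985]
Max displacement = 2.0005

Answer: 2.0005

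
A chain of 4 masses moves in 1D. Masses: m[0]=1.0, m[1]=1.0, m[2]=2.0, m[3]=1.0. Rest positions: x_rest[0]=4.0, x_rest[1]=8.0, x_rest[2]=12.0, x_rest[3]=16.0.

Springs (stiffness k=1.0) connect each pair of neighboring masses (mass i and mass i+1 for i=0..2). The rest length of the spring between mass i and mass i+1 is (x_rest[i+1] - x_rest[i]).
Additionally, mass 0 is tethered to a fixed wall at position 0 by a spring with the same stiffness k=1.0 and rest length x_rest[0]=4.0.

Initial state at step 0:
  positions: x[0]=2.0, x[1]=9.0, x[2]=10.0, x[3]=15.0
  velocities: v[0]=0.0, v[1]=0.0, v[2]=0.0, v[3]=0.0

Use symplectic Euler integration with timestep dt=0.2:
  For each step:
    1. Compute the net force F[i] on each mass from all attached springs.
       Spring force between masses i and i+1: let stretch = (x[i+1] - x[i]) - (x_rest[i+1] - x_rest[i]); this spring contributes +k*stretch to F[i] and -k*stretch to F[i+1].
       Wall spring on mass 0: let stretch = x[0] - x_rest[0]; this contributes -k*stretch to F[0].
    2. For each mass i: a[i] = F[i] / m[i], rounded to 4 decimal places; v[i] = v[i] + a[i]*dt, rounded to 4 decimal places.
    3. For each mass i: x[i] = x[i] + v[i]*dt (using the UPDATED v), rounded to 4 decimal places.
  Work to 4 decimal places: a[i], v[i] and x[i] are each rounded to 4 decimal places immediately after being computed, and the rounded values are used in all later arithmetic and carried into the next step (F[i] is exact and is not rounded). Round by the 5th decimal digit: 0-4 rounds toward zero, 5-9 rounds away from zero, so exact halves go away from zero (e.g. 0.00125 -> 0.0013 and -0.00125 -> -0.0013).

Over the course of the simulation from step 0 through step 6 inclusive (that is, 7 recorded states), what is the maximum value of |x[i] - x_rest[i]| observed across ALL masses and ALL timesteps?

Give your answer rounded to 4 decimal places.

Answer: 2.2110

Derivation:
Step 0: x=[2.0000 9.0000 10.0000 15.0000] v=[0.0000 0.0000 0.0000 0.0000]
Step 1: x=[2.2000 8.7600 10.0800 14.9600] v=[1.0000 -1.2000 0.4000 -0.2000]
Step 2: x=[2.5744 8.3104 10.2312 14.8848] v=[1.8720 -2.2480 0.7560 -0.3760]
Step 3: x=[3.0753 7.7082 10.4371 14.7835] v=[2.5043 -3.0110 1.0293 -0.5067]
Step 4: x=[3.6385 7.0298 10.6753 14.6683] v=[2.8158 -3.3918 1.1911 -0.5760]
Step 5: x=[4.1918 6.3616 10.9205 14.5534] v=[2.7664 -3.3410 1.2259 -0.5746]
Step 6: x=[4.6642 5.7890 11.1472 14.4532] v=[2.3620 -2.8632 1.1333 -0.5012]
Max displacement = 2.2110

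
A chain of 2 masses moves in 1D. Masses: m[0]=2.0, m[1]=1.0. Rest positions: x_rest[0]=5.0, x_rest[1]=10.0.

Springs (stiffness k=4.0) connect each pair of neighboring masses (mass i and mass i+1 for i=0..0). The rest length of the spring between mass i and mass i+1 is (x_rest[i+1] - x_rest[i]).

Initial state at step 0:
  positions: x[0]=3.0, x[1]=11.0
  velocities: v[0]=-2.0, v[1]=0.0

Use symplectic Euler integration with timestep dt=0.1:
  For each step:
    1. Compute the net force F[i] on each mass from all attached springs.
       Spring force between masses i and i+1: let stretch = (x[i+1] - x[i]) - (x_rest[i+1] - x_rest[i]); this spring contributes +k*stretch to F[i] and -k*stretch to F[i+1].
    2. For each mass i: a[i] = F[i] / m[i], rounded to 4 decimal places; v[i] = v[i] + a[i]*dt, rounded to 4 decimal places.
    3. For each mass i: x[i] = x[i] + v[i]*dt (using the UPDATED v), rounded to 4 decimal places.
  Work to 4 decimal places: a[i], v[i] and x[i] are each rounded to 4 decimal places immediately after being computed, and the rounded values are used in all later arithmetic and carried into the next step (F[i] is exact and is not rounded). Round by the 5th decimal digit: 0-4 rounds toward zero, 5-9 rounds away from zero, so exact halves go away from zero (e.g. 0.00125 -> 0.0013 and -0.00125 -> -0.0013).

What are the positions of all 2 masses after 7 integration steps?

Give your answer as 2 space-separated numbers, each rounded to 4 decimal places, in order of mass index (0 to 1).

Answer: 3.0651 8.0698

Derivation:
Step 0: x=[3.0000 11.0000] v=[-2.0000 0.0000]
Step 1: x=[2.8600 10.8800] v=[-1.4000 -1.2000]
Step 2: x=[2.7804 10.6392] v=[-0.7960 -2.4080]
Step 3: x=[2.7580 10.2841] v=[-0.2242 -3.5515]
Step 4: x=[2.7861 9.8279] v=[0.2810 -4.5619]
Step 5: x=[2.8550 9.2900] v=[0.6894 -5.3786]
Step 6: x=[2.9526 8.6947] v=[0.9764 -5.9526]
Step 7: x=[3.0651 8.0698] v=[1.1248 -6.2494]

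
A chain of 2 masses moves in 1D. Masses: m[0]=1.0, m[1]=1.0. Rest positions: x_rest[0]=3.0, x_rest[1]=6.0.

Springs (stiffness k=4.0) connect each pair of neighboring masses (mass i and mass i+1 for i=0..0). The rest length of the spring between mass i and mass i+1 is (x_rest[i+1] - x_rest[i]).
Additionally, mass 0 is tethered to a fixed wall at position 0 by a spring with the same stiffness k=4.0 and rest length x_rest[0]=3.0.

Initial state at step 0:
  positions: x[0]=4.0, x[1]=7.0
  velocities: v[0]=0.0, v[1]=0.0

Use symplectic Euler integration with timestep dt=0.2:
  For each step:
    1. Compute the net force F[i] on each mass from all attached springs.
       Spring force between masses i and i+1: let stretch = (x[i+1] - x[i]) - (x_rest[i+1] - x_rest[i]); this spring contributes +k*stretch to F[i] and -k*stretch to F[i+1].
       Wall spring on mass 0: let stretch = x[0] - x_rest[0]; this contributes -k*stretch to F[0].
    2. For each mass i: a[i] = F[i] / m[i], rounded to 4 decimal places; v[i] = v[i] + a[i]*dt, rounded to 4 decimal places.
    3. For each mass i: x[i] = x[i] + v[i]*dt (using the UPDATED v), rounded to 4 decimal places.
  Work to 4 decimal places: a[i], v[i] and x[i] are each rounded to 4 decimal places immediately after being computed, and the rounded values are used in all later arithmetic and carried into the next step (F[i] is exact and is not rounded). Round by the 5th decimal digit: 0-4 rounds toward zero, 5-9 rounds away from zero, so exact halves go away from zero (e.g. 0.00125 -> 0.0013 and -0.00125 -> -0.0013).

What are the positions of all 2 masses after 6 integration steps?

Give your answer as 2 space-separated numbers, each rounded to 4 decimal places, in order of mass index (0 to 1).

Step 0: x=[4.0000 7.0000] v=[0.0000 0.0000]
Step 1: x=[3.8400 7.0000] v=[-0.8000 0.0000]
Step 2: x=[3.5712 6.9744] v=[-1.3440 -0.1280]
Step 3: x=[3.2755 6.8843] v=[-1.4784 -0.4506]
Step 4: x=[3.0331 6.6968] v=[-1.2118 -0.9376]
Step 5: x=[2.8916 6.4031] v=[-0.7073 -1.4686]
Step 6: x=[2.8493 6.0275] v=[-0.2114 -1.8778]

Answer: 2.8493 6.0275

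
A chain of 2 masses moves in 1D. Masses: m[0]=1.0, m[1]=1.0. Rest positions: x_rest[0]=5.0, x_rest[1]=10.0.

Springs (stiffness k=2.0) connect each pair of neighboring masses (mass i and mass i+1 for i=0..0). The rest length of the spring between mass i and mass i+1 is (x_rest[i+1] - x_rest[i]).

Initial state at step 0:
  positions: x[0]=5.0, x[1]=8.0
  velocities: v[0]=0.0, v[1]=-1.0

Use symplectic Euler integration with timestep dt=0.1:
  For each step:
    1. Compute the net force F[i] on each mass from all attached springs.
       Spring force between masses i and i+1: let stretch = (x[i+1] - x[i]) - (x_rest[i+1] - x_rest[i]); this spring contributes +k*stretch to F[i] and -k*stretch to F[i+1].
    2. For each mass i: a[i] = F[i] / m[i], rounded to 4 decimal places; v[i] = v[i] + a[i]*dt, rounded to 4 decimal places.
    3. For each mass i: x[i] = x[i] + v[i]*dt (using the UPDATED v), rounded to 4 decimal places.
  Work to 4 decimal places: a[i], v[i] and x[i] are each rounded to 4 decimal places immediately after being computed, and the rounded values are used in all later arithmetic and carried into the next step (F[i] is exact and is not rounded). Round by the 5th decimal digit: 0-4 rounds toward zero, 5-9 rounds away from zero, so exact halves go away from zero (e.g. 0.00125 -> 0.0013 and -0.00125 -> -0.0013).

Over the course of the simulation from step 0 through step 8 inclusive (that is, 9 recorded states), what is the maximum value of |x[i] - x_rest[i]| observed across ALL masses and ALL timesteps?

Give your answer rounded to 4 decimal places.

Answer: 2.0796

Derivation:
Step 0: x=[5.0000 8.0000] v=[0.0000 -1.0000]
Step 1: x=[4.9600 7.9400] v=[-0.4000 -0.6000]
Step 2: x=[4.8796 7.9204] v=[-0.8040 -0.1960]
Step 3: x=[4.7600 7.9400] v=[-1.1958 0.1958]
Step 4: x=[4.6040 7.9960] v=[-1.5598 0.5598]
Step 5: x=[4.4159 8.0841] v=[-1.8814 0.8814]
Step 6: x=[4.2011 8.1989] v=[-2.1478 1.1478]
Step 7: x=[3.9663 8.3337] v=[-2.3482 1.3482]
Step 8: x=[3.7188 8.4812] v=[-2.4747 1.4747]
Max displacement = 2.0796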